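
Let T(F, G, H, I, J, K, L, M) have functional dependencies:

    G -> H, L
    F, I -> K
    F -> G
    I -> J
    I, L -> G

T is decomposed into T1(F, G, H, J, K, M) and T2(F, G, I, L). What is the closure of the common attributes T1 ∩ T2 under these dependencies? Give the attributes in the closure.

F, G, H, L

T1 ∩ T2 = {F, G}.
G → H, L applies, adding H, L
Closure: {F, G, H, L}.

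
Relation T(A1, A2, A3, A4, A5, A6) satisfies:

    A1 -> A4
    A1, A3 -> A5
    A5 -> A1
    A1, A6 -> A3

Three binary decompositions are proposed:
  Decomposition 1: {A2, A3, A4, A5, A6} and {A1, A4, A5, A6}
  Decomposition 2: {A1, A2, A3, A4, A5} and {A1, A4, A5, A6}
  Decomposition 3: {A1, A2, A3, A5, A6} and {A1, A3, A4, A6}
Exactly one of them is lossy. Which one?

Decomposition 1: common = {A4, A5, A6}, closure = {A1, A3, A4, A5, A6} → lossless.
Decomposition 2: common = {A1, A4, A5}, closure = {A1, A4, A5} → lossy.
Decomposition 3: common = {A1, A3, A6}, closure = {A1, A3, A4, A5, A6} → lossless.

Decomposition 2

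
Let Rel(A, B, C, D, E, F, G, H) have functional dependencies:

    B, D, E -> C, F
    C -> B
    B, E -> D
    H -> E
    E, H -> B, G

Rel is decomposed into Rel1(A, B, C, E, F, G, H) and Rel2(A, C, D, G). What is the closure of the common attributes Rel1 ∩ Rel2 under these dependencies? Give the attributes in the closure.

Rel1 ∩ Rel2 = {A, C, G}.
C → B applies, adding B
Closure: {A, B, C, G}.

A, B, C, G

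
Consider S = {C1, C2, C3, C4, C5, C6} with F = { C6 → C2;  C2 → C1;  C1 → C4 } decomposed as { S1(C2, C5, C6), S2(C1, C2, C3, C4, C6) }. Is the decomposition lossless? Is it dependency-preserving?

Lossless test: (C2, C6)⁺ = {C1, C2, C4, C6}, which is a superkey of neither fragment — lossy.
Dependency preservation: every FD's attributes lie within a single fragment, so each can be enforced locally — preserved.

lossy but dependency-preserving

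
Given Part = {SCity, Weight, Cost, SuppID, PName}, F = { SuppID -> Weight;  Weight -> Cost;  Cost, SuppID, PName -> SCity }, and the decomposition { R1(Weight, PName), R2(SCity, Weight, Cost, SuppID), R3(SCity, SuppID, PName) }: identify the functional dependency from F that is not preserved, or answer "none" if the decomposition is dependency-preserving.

none

SuppID → Weight lies within R2.
Weight → Cost lies within R2.
Cost, SuppID, PName → SCity: restricted closure across fragments reaches SCity.
Every dependency is enforceable on the fragments, so the decomposition is dependency-preserving.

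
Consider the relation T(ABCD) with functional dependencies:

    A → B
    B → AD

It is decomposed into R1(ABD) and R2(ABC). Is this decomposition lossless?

Common attributes: R1 ∩ R2 = {AB}.
Closure of {AB}: B → AD applies, adding D. So (AB)⁺ = {ABD}.
This closure contains every attribute of R1, so R1 ∩ R2 → R1. The join is lossless.

Yes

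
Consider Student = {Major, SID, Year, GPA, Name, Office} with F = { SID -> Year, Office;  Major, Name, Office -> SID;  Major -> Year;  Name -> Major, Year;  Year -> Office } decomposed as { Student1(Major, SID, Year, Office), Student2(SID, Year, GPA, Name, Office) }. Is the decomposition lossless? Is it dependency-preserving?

Lossless test: (SID, Year, Office)⁺ = {SID, Year, Office}, which is a superkey of neither fragment — lossy.
Dependency preservation: the restricted closure of {Name} across the fragments never reaches {Major, Year}, so Name → Major, Year cannot be enforced without a join — not preserved.

lossy and not dependency-preserving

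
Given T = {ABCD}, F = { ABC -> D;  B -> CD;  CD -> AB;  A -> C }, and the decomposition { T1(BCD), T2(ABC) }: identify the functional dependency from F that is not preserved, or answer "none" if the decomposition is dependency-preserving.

none

ABC → D: restricted closure across fragments reaches D.
B → CD lies within T1.
CD → AB: restricted closure across fragments reaches AB.
A → C lies within T2.
Every dependency is enforceable on the fragments, so the decomposition is dependency-preserving.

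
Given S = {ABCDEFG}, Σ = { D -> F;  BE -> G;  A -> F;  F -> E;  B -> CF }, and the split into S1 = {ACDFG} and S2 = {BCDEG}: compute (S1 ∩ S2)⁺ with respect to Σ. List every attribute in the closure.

S1 ∩ S2 = {CDG}.
D → F applies, adding F
F → E applies, adding E
Closure: {CDEFG}.

CDEFG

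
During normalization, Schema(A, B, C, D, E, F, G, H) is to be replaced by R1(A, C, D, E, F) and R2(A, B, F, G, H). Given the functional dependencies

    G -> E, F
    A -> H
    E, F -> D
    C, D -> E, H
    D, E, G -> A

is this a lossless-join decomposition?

Common attributes: R1 ∩ R2 = {A, F}.
Closure of {A, F}: A → H applies, adding H. So (A, F)⁺ = {A, F, H}.
The closure contains neither all of R1 = {A, C, D, E, F} nor all of R2 = {A, B, F, G, H}, so the common attributes are not a superkey of either fragment. The join is lossy.

No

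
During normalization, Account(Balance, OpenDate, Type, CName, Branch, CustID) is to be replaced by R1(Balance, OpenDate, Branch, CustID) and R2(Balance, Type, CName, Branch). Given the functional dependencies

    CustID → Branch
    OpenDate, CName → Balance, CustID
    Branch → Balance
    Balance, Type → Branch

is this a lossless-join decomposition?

Common attributes: R1 ∩ R2 = {Balance, Branch}.
No dependency enlarges {Balance, Branch}, so (Balance, Branch)⁺ = {Balance, Branch}.
The closure contains neither all of R1 = {Balance, OpenDate, Branch, CustID} nor all of R2 = {Balance, Type, CName, Branch}, so the common attributes are not a superkey of either fragment. The join is lossy.

No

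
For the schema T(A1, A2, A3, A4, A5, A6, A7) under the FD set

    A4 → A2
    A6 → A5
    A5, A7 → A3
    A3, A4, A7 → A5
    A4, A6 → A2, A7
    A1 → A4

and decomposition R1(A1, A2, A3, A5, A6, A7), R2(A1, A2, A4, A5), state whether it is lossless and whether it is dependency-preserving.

lossless but not dependency-preserving

Lossless test: (A1, A2, A5)⁺ = {A1, A2, A4, A5}, which contains all of one fragment — lossless.
Dependency preservation: the restricted closure of {A3, A4, A7} across the fragments never reaches {A5}, so A3, A4, A7 → A5 cannot be enforced without a join — not preserved.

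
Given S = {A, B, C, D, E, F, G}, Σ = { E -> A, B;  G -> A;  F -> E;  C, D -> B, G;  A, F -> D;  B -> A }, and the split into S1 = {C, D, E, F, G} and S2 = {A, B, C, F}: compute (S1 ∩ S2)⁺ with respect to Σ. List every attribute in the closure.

S1 ∩ S2 = {C, F}.
F → E applies, adding E
E → A, B applies, adding A, B
A, F → D applies, adding D
C, D → B, G applies, adding G
Closure: {A, B, C, D, E, F, G}.

A, B, C, D, E, F, G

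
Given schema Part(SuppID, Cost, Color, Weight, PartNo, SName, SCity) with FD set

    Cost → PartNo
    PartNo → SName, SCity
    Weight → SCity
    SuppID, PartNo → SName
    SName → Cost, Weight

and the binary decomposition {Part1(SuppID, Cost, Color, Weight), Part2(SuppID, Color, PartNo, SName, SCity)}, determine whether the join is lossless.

No

Common attributes: Part1 ∩ Part2 = {SuppID, Color}.
No dependency enlarges {SuppID, Color}, so (SuppID, Color)⁺ = {SuppID, Color}.
The closure contains neither all of Part1 = {SuppID, Cost, Color, Weight} nor all of Part2 = {SuppID, Color, PartNo, SName, SCity}, so the common attributes are not a superkey of either fragment. The join is lossy.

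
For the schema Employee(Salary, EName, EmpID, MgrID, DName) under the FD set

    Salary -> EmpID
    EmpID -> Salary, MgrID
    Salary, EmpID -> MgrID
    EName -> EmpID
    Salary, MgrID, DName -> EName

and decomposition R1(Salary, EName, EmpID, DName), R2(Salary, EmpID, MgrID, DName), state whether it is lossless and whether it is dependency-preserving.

Lossless test: (Salary, EmpID, DName)⁺ = {Salary, EName, EmpID, MgrID, DName}, which contains all of one fragment — lossless.
Dependency preservation: Salary, MgrID, DName → EName is not contained in any single fragment, but the restricted closure of its left-hand side across the fragments still reaches the right-hand side; the remaining FDs each lie inside some fragment. All dependencies are preserved.

lossless and dependency-preserving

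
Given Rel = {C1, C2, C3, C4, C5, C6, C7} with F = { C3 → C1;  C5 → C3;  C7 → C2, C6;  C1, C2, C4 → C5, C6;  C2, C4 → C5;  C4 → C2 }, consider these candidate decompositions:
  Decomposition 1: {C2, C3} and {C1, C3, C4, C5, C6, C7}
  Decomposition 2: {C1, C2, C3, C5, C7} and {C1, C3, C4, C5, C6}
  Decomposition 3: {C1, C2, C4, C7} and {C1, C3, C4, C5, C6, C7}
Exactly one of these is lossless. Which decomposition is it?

Decomposition 3

Decomposition 1: common = {C3}, closure = {C1, C3} → lossy.
Decomposition 2: common = {C1, C3, C5}, closure = {C1, C3, C5} → lossy.
Decomposition 3: common = {C1, C4, C7}, closure = {C1, C2, C3, C4, C5, C6, C7} → lossless.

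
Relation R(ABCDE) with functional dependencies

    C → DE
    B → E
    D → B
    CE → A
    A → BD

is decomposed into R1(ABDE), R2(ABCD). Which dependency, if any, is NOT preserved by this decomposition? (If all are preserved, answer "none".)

none

C → DE: restricted closure across fragments reaches DE.
B → E lies within R1.
D → B lies within R1.
CE → A: restricted closure across fragments reaches A.
A → BD lies within R1.
Every dependency is enforceable on the fragments, so the decomposition is dependency-preserving.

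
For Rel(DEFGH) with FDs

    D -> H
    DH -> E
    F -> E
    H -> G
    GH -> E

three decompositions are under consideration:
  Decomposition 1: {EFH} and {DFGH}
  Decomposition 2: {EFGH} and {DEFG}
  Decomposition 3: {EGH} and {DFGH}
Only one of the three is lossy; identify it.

Decomposition 1: common = {FH}, closure = {EFGH} → lossless.
Decomposition 2: common = {EFG}, closure = {EFG} → lossy.
Decomposition 3: common = {GH}, closure = {EGH} → lossless.

Decomposition 2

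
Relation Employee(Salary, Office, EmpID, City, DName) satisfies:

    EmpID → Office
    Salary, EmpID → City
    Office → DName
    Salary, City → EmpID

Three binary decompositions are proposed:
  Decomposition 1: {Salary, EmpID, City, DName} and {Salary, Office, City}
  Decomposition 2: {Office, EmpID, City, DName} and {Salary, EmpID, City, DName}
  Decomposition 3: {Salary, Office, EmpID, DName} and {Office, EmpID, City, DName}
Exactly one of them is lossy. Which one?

Decomposition 1: common = {Salary, City}, closure = {Salary, Office, EmpID, City, DName} → lossless.
Decomposition 2: common = {EmpID, City, DName}, closure = {Office, EmpID, City, DName} → lossless.
Decomposition 3: common = {Office, EmpID, DName}, closure = {Office, EmpID, DName} → lossy.

Decomposition 3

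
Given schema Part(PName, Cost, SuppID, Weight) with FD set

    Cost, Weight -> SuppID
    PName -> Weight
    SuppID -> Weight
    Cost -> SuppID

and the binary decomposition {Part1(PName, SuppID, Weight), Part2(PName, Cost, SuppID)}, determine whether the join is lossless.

Yes

Common attributes: Part1 ∩ Part2 = {PName, SuppID}.
Closure of {PName, SuppID}: PName → Weight applies, adding Weight. So (PName, SuppID)⁺ = {PName, SuppID, Weight}.
This closure contains every attribute of Part1, so Part1 ∩ Part2 → Part1. The join is lossless.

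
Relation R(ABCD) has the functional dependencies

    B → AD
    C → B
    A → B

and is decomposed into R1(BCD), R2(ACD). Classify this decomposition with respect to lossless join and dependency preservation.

lossless but not dependency-preserving

Lossless test: (CD)⁺ = {ABCD}, which contains all of one fragment — lossless.
Dependency preservation: the restricted closure of {B} across the fragments never reaches {AD}, so B → AD cannot be enforced without a join — not preserved.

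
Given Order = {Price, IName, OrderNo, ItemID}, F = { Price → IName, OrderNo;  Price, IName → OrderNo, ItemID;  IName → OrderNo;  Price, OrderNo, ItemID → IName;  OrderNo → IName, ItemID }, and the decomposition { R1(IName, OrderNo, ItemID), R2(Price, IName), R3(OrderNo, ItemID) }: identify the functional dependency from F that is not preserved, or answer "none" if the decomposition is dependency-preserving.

none

Price → IName, OrderNo: restricted closure across fragments reaches IName, OrderNo.
Price, IName → OrderNo, ItemID: restricted closure across fragments reaches OrderNo, ItemID.
IName → OrderNo lies within R1.
Price, OrderNo, ItemID → IName: restricted closure across fragments reaches IName.
OrderNo → IName, ItemID lies within R1.
Every dependency is enforceable on the fragments, so the decomposition is dependency-preserving.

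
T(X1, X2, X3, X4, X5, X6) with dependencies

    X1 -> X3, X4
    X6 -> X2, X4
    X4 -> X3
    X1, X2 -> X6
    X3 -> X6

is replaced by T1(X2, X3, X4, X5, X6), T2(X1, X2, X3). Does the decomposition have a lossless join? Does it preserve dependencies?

Lossless test: (X2, X3)⁺ = {X2, X3, X4, X6}, which is a superkey of neither fragment — lossy.
Dependency preservation: X1 → X3, X4; X1, X2 → X6 are not contained in any single fragment, but the restricted closure of each left-hand side across the fragments still reaches the right-hand side; the remaining FDs each lie inside some fragment. All dependencies are preserved.

lossy but dependency-preserving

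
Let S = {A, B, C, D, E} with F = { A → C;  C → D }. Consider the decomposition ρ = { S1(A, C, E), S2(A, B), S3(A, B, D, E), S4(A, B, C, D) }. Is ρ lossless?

Yes

Chase test. Columns are A, B, C, D, E; row i has aⱼ where attribute j ∈ Si, else bᵢⱼ.
Initial tableau (one row per fragment):
  row 1: a1 b12 a3 b14 a5
  row 2: a1 a2 b23 b24 b25
  row 3: a1 a2 b33 a4 a5
  row 4: a1 a2 a3 a4 b45
Rows 1 and 2 agree on A; apply A→C and equate their C entries.
Rows 1 and 3 agree on A; apply A→C and equate their C entries.
Rows 1 and 2 agree on C; apply C→D and equate their D entries.
Rows 1 and 3 agree on C; apply C→D and equate their D entries.
Row 3 is now all distinguished symbols — the join is lossless.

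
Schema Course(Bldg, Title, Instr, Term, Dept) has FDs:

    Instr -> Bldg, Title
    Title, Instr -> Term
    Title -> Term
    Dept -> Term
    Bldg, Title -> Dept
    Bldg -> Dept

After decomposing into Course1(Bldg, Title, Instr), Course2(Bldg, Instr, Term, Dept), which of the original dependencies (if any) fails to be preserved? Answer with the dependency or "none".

Check Title → Term: no single fragment contains all of {Title, Term}, and the restricted closure of {Title} across the fragments never reaches {Term}.
Instr → Bldg, Title is preserved.
Title, Instr → Term is preserved.
Dept → Term is preserved.
Bldg, Title → Dept is preserved.
Bldg → Dept is preserved.

Title -> Term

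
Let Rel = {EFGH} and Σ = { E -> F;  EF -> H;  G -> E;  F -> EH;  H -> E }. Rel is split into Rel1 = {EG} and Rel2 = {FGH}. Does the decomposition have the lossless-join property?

Common attributes: Rel1 ∩ Rel2 = {G}.
Closure of {G}: G → E applies, adding E; E → F applies, adding F; EF → H applies, adding H. So (G)⁺ = {EFGH}.
This closure contains every attribute of Rel1, so Rel1 ∩ Rel2 → Rel1. The join is lossless.

Yes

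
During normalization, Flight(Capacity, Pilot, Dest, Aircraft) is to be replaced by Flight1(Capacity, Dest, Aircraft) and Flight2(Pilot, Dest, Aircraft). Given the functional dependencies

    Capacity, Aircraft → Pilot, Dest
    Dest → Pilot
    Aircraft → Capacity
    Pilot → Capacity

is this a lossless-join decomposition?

Yes

Common attributes: Flight1 ∩ Flight2 = {Dest, Aircraft}.
Closure of {Dest, Aircraft}: Dest → Pilot applies, adding Pilot; Aircraft → Capacity applies, adding Capacity. So (Dest, Aircraft)⁺ = {Capacity, Pilot, Dest, Aircraft}.
This closure contains every attribute of Flight1, so Flight1 ∩ Flight2 → Flight1. The join is lossless.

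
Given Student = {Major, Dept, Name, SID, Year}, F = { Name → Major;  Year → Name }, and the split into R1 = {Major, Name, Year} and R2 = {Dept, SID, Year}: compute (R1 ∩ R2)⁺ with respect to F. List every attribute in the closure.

R1 ∩ R2 = {Year}.
Year → Name applies, adding Name
Name → Major applies, adding Major
Closure: {Major, Name, Year}.

Major, Name, Year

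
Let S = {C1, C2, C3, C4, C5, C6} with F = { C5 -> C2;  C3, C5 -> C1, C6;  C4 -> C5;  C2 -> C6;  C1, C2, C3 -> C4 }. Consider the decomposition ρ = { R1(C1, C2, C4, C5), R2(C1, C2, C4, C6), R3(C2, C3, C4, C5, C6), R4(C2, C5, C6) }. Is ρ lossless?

Chase test. Columns are C1, C2, C3, C4, C5, C6; row i has aⱼ where attribute j ∈ Ri, else bᵢⱼ.
Initial tableau (one row per fragment):
  row 1: a1 a2 b13 a4 a5 b16
  row 2: a1 a2 b23 a4 b25 a6
  row 3: b31 a2 a3 a4 a5 a6
  row 4: b41 a2 b43 b44 a5 a6
Rows 1 and 2 agree on C4; apply C4→C5 and equate their C5 entries.
Rows 1 and 2 agree on C2; apply C2→C6 and equate their C6 entries.
No row becomes fully distinguished — the join is lossy.

No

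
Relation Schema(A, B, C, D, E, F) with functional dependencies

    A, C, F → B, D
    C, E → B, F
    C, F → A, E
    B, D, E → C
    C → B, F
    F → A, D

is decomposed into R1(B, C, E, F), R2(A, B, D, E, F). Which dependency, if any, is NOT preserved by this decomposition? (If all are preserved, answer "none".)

A, C, F → B, D: restricted closure across fragments reaches B, D.
C, E → B, F lies within R1.
C, F → A, E: restricted closure across fragments reaches A, E.
B, D, E → C: restricted closure across fragments reaches C.
C → B, F lies within R1.
F → A, D lies within R2.
Every dependency is enforceable on the fragments, so the decomposition is dependency-preserving.

none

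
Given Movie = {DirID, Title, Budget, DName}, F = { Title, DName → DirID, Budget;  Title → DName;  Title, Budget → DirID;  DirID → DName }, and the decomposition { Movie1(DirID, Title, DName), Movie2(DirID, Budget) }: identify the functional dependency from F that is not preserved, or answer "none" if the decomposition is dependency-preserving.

Title, DName → DirID, Budget

Check Title, DName → DirID, Budget: no single fragment contains all of {DirID, Title, Budget, DName}, and the restricted closure of {Title, DName} across the fragments never reaches {DirID, Budget}.
Title → DName is preserved.
Title, Budget → DirID is preserved.
DirID → DName is preserved.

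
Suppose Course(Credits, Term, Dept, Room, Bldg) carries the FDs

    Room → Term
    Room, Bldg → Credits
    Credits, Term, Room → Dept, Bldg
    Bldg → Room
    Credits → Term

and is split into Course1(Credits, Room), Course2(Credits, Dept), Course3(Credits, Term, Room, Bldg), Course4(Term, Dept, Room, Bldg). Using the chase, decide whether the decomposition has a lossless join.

Chase test. Columns are Credits, Term, Dept, Room, Bldg; row i has aⱼ where attribute j ∈ Coursei, else bᵢⱼ.
Initial tableau (one row per fragment):
  row 1: a1 b12 b13 a4 b15
  row 2: a1 b22 a3 b24 b25
  row 3: a1 a2 b33 a4 a5
  row 4: b41 a2 a3 a4 a5
Rows 1 and 3 agree on Room; apply Room→Term and equate their Term entries.
Rows 3 and 4 agree on Room, Bldg; apply Room, Bldg→Credits and equate their Credits entries.
Rows 1 and 3 agree on Credits, Term, Room; apply Credits, Term, Room→Dept, Bldg and equate their Dept, Bldg entries.
Rows 1 and 4 agree on Credits, Term, Room; apply Credits, Term, Room→Dept, Bldg and equate their Dept, Bldg entries.
Rows 1 and 2 agree on Credits; apply Credits→Term and equate their Term entries.
Row 1 is now all distinguished symbols — the join is lossless.

Yes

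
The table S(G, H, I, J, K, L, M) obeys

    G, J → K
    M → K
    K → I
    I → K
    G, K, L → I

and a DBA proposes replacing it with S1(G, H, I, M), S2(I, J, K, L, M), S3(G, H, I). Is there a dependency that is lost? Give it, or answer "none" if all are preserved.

Check G, J → K: no single fragment contains all of {G, J, K}, and the restricted closure of {G, J} across the fragments never reaches {K}.
M → K is preserved.
K → I is preserved.
I → K is preserved.
G, K, L → I is preserved.

G, J → K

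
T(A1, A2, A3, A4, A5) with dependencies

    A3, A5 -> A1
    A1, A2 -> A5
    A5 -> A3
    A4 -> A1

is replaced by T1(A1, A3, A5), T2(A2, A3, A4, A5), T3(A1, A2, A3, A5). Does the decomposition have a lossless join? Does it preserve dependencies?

lossless but not dependency-preserving

Lossless test (chase): Rows 1 and 2 agree on A3, A5; apply A3, A5→A1 and equate their A1 entries. Row 2 is now all distinguished symbols — the join is lossless.
Dependency preservation: the restricted closure of {A4} across the fragments never reaches {A1}, so A4 → A1 cannot be enforced without a join — not preserved.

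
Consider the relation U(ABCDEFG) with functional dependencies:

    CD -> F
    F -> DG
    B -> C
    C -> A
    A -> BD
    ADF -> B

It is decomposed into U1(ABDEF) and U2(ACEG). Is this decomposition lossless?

Common attributes: U1 ∩ U2 = {AE}.
Closure of {AE}: A → BD applies, adding BD; B → C applies, adding C; CD → F applies, adding F; F → DG applies, adding G. So (AE)⁺ = {ABCDEFG}.
This closure contains every attribute of U1, so U1 ∩ U2 → U1. The join is lossless.

Yes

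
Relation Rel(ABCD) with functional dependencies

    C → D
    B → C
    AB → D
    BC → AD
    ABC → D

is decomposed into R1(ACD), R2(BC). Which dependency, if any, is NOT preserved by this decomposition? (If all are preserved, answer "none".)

Check BC → AD: no single fragment contains all of {ABCD}, and the restricted closure of {BC} across the fragments never reaches {AD}.
C → D is preserved.
B → C is preserved.
AB → D is preserved.
ABC → D is preserved.

BC → AD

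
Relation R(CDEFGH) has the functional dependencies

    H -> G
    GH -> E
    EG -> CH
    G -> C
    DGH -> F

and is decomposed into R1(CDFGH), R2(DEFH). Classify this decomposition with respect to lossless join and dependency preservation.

Lossless test: (DFH)⁺ = {CDEFGH}, which contains all of one fragment — lossless.
Dependency preservation: the restricted closure of {EG} across the fragments never reaches {CH}, so EG → CH cannot be enforced without a join — not preserved.

lossless but not dependency-preserving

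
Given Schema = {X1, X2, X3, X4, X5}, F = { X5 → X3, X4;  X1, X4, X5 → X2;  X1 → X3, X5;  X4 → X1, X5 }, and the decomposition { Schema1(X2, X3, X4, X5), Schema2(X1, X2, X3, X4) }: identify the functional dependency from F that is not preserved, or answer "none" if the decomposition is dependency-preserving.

none

X5 → X3, X4 lies within Schema1.
X1, X4, X5 → X2: restricted closure across fragments reaches X2.
X1 → X3, X5: restricted closure across fragments reaches X3, X5.
X4 → X1, X5: restricted closure across fragments reaches X1, X5.
Every dependency is enforceable on the fragments, so the decomposition is dependency-preserving.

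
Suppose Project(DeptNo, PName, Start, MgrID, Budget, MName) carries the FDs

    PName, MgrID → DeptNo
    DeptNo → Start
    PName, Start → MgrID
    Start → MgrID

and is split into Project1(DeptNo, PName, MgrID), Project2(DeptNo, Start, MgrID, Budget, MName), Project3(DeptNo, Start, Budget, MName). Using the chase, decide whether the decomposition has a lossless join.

Chase test. Columns are DeptNo, PName, Start, MgrID, Budget, MName; row i has aⱼ where attribute j ∈ Projecti, else bᵢⱼ.
Initial tableau (one row per fragment):
  row 1: a1 a2 b13 a4 b15 b16
  row 2: a1 b22 a3 a4 a5 a6
  row 3: a1 b32 a3 b34 a5 a6
Rows 1 and 2 agree on DeptNo; apply DeptNo→Start and equate their Start entries.
Rows 1 and 3 agree on Start; apply Start→MgrID and equate their MgrID entries.
No row becomes fully distinguished — the join is lossy.

No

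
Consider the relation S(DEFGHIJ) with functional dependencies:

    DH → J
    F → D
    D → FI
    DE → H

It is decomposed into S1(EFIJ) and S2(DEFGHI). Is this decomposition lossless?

Yes

Common attributes: S1 ∩ S2 = {EFI}.
Closure of {EFI}: F → D applies, adding D; DE → H applies, adding H; DH → J applies, adding J. So (EFI)⁺ = {DEFHIJ}.
This closure contains every attribute of S1, so S1 ∩ S2 → S1. The join is lossless.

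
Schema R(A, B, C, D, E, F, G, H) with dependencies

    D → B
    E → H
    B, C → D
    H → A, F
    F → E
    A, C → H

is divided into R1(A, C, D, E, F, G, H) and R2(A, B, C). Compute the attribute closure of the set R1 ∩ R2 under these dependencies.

A, C, E, F, H

R1 ∩ R2 = {A, C}.
A, C → H applies, adding H
H → A, F applies, adding F
F → E applies, adding E
Closure: {A, C, E, F, H}.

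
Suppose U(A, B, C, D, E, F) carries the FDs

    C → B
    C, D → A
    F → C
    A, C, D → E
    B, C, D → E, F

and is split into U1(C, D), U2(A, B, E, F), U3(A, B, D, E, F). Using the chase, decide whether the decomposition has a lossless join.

Chase test. Columns are A, B, C, D, E, F; row i has aⱼ where attribute j ∈ Ui, else bᵢⱼ.
Initial tableau (one row per fragment):
  row 1: b11 b12 a3 a4 b15 b16
  row 2: a1 a2 b23 b24 a5 a6
  row 3: a1 a2 b33 a4 a5 a6
Rows 2 and 3 agree on F; apply F→C and equate their C entries.
No row becomes fully distinguished — the join is lossy.

No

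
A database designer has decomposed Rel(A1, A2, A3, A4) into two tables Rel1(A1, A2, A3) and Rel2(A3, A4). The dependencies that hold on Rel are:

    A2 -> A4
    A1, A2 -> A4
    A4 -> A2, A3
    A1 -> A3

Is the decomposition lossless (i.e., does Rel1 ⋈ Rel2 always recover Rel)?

Common attributes: Rel1 ∩ Rel2 = {A3}.
No dependency enlarges {A3}, so (A3)⁺ = {A3}.
The closure contains neither all of Rel1 = {A1, A2, A3} nor all of Rel2 = {A3, A4}, so the common attributes are not a superkey of either fragment. The join is lossy.

No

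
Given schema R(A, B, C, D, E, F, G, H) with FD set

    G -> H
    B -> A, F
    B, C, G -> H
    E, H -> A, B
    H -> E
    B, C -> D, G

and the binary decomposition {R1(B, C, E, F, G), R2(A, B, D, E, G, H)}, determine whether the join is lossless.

Common attributes: R1 ∩ R2 = {B, E, G}.
Closure of {B, E, G}: G → H applies, adding H; B → A, F applies, adding A, F. So (B, E, G)⁺ = {A, B, E, F, G, H}.
The closure contains neither all of R1 = {B, C, E, F, G} nor all of R2 = {A, B, D, E, G, H}, so the common attributes are not a superkey of either fragment. The join is lossy.

No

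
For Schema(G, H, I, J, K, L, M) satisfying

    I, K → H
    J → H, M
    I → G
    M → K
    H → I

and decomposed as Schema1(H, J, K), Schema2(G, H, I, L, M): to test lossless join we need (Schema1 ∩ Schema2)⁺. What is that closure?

Schema1 ∩ Schema2 = {H}.
H → I applies, adding I
I → G applies, adding G
Closure: {G, H, I}.

G, H, I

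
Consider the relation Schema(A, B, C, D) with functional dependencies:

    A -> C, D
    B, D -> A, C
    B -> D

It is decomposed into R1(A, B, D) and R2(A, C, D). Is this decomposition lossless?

Yes

Common attributes: R1 ∩ R2 = {A, D}.
Closure of {A, D}: A → C, D applies, adding C. So (A, D)⁺ = {A, C, D}.
This closure contains every attribute of R2, so R1 ∩ R2 → R2. The join is lossless.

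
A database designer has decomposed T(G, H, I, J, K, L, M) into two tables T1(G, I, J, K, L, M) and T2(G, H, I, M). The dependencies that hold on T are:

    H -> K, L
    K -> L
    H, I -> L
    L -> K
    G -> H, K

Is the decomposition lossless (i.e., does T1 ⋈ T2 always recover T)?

Yes

Common attributes: T1 ∩ T2 = {G, I, M}.
Closure of {G, I, M}: G → H, K applies, adding H, K; H → K, L applies, adding L. So (G, I, M)⁺ = {G, H, I, K, L, M}.
This closure contains every attribute of T2, so T1 ∩ T2 → T2. The join is lossless.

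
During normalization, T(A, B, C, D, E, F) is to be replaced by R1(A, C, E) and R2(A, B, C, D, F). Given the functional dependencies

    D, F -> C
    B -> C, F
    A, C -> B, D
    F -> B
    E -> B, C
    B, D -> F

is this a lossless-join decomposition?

Common attributes: R1 ∩ R2 = {A, C}.
Closure of {A, C}: A, C → B, D applies, adding B, D; B, D → F applies, adding F. So (A, C)⁺ = {A, B, C, D, F}.
This closure contains every attribute of R2, so R1 ∩ R2 → R2. The join is lossless.

Yes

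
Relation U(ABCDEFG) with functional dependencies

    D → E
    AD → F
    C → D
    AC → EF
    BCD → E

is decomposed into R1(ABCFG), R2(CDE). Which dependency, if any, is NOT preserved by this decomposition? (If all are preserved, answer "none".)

Check AD → F: no single fragment contains all of {ADF}, and the restricted closure of {AD} across the fragments never reaches {F}.
D → E is preserved.
C → D is preserved.
AC → EF is preserved.
BCD → E is preserved.

AD → F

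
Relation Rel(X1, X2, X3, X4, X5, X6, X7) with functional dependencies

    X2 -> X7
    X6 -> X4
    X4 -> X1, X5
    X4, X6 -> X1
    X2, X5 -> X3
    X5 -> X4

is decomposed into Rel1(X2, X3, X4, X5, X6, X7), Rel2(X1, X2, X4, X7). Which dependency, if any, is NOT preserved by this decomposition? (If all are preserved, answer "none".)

X2 → X7 lies within Rel1.
X6 → X4 lies within Rel1.
X4 → X1, X5: restricted closure across fragments reaches X1, X5.
X4, X6 → X1: restricted closure across fragments reaches X1.
X2, X5 → X3 lies within Rel1.
X5 → X4 lies within Rel1.
Every dependency is enforceable on the fragments, so the decomposition is dependency-preserving.

none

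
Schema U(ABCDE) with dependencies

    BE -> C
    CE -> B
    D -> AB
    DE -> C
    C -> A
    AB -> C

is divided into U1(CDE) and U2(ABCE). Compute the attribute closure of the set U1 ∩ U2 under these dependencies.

ABCE

U1 ∩ U2 = {CE}.
CE → B applies, adding B
C → A applies, adding A
Closure: {ABCE}.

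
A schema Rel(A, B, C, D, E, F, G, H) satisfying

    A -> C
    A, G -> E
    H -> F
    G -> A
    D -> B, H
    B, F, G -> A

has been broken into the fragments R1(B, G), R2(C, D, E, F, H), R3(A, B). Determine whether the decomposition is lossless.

Chase test. Columns are A, B, C, D, E, F, G, H; row i has aⱼ where attribute j ∈ Ri, else bᵢⱼ.
Initial tableau (one row per fragment):
  row 1: b11 a2 b13 b14 b15 b16 a7 b18
  row 2: b21 b22 a3 a4 a5 a6 b27 a8
  row 3: a1 a2 b33 b34 b35 b36 b37 b38
No row becomes fully distinguished — the join is lossy.

No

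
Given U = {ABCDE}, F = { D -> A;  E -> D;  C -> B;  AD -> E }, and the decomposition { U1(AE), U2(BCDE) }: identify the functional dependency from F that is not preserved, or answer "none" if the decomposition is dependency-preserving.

none

D → A: restricted closure across fragments reaches A.
E → D lies within U2.
C → B lies within U2.
AD → E: restricted closure across fragments reaches E.
Every dependency is enforceable on the fragments, so the decomposition is dependency-preserving.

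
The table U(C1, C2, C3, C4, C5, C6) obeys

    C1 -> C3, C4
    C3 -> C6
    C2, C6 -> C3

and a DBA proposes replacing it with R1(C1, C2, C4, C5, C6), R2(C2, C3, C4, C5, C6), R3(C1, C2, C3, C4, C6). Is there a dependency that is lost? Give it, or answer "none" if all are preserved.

none

C1 → C3, C4 lies within R3.
C3 → C6 lies within R2.
C2, C6 → C3 lies within R2.
Every dependency is enforceable on the fragments, so the decomposition is dependency-preserving.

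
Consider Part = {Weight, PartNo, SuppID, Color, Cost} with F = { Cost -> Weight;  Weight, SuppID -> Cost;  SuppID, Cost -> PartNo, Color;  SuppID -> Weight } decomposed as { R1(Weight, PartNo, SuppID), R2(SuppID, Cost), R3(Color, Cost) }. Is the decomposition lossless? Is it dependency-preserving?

Lossless test (chase): Rows 2 and 3 agree on Cost; apply Cost→Weight and equate their Weight entries. Rows 1 and 2 agree on SuppID; apply SuppID→Weight and equate their Weight entries. Rows 1 and 2 agree on Weight, SuppID; apply Weight, SuppID→Cost and equate their Cost entries. Rows 1 and 2 agree on SuppID, Cost; apply SuppID, Cost→PartNo, Color and equate their PartNo, Color entries. No row becomes fully distinguished — the join is lossy.
Dependency preservation: the restricted closure of {Cost} across the fragments never reaches {Weight}, so Cost → Weight cannot be enforced without a join — not preserved.

lossy and not dependency-preserving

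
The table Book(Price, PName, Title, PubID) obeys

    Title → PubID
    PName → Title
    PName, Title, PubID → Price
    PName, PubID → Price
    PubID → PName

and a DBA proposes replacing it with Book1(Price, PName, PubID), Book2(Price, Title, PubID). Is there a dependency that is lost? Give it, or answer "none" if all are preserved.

Title → PubID lies within Book2.
PName → Title: restricted closure across fragments reaches Title.
PName, Title, PubID → Price: restricted closure across fragments reaches Price.
PName, PubID → Price lies within Book1.
PubID → PName lies within Book1.
Every dependency is enforceable on the fragments, so the decomposition is dependency-preserving.

none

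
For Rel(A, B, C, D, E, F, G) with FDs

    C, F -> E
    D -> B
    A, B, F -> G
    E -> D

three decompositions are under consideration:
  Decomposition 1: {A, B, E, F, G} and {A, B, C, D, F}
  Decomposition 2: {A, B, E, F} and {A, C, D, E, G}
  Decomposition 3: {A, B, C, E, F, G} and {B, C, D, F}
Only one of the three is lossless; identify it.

Decomposition 1: common = {A, B, F}, closure = {A, B, F, G} → lossy.
Decomposition 2: common = {A, E}, closure = {A, B, D, E} → lossy.
Decomposition 3: common = {B, C, F}, closure = {B, C, D, E, F} → lossless.

Decomposition 3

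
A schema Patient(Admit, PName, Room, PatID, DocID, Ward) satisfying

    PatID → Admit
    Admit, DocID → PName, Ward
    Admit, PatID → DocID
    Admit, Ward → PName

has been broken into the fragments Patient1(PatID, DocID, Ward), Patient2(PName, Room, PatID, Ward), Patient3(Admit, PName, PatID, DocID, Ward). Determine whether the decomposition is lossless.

Yes

Chase test. Columns are Admit, PName, Room, PatID, DocID, Ward; row i has aⱼ where attribute j ∈ Patienti, else bᵢⱼ.
Initial tableau (one row per fragment):
  row 1: b11 b12 b13 a4 a5 a6
  row 2: b21 a2 a3 a4 b25 a6
  row 3: a1 a2 b33 a4 a5 a6
Rows 1 and 2 agree on PatID; apply PatID→Admit and equate their Admit entries.
Rows 1 and 3 agree on PatID; apply PatID→Admit and equate their Admit entries.
Rows 1 and 3 agree on Admit, DocID; apply Admit, DocID→PName, Ward and equate their PName, Ward entries.
Rows 1 and 2 agree on Admit, PatID; apply Admit, PatID→DocID and equate their DocID entries.
Row 2 is now all distinguished symbols — the join is lossless.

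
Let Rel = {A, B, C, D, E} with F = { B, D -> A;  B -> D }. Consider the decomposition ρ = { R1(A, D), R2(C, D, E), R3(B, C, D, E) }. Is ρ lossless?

Chase test. Columns are A, B, C, D, E; row i has aⱼ where attribute j ∈ Ri, else bᵢⱼ.
Initial tableau (one row per fragment):
  row 1: a1 b12 b13 a4 b15
  row 2: b21 b22 a3 a4 a5
  row 3: b31 a2 a3 a4 a5
No row becomes fully distinguished — the join is lossy.

No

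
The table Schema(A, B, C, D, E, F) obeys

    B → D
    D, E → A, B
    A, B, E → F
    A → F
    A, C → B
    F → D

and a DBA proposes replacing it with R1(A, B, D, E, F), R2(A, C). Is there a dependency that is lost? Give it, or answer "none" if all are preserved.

Check A, C → B: no single fragment contains all of {A, B, C}, and the restricted closure of {A, C} across the fragments never reaches {B}.
B → D is preserved.
D, E → A, B is preserved.
A, B, E → F is preserved.
A → F is preserved.
F → D is preserved.

A, C → B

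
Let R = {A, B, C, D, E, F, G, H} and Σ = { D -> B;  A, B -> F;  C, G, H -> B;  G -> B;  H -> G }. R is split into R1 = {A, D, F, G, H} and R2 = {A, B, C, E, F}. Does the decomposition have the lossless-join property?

Common attributes: R1 ∩ R2 = {A, F}.
No dependency enlarges {A, F}, so (A, F)⁺ = {A, F}.
The closure contains neither all of R1 = {A, D, F, G, H} nor all of R2 = {A, B, C, E, F}, so the common attributes are not a superkey of either fragment. The join is lossy.

No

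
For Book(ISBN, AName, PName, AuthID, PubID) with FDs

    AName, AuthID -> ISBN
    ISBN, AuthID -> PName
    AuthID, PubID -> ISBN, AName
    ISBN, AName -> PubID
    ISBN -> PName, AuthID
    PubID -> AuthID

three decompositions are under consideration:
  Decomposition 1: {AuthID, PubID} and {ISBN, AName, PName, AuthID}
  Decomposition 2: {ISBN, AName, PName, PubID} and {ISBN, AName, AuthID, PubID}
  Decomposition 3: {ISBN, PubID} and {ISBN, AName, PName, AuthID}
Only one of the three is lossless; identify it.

Decomposition 1: common = {AuthID}, closure = {AuthID} → lossy.
Decomposition 2: common = {ISBN, AName, PubID}, closure = {ISBN, AName, PName, AuthID, PubID} → lossless.
Decomposition 3: common = {ISBN}, closure = {ISBN, PName, AuthID} → lossy.

Decomposition 2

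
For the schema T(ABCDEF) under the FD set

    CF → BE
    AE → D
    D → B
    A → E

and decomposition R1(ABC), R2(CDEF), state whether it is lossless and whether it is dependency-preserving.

lossy and not dependency-preserving

Lossless test: (C)⁺ = {C}, which is a superkey of neither fragment — lossy.
Dependency preservation: the restricted closure of {CF} across the fragments never reaches {BE}, so CF → BE cannot be enforced without a join — not preserved.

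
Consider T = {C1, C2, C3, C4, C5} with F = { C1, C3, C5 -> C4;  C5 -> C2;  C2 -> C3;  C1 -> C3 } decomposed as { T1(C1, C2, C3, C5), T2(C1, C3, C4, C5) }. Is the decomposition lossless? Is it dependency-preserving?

lossless and dependency-preserving

Lossless test: (C1, C3, C5)⁺ = {C1, C2, C3, C4, C5}, which contains all of one fragment — lossless.
Dependency preservation: every FD's attributes lie within a single fragment, so each can be enforced locally — preserved.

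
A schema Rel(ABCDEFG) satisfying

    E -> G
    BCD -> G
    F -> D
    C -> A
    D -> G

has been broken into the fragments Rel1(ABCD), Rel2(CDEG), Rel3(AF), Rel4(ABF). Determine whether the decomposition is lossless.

Chase test. Columns are ABCDEFG; row i has aⱼ where attribute j ∈ Reli, else bᵢⱼ.
Initial tableau (one row per fragment):
  row 1: a1 a2 a3 a4 b15 b16 b17
  row 2: b21 b22 a3 a4 a5 b26 a7
  row 3: a1 b32 b33 b34 b35 a6 b37
  row 4: a1 a2 b43 b44 b45 a6 b47
Rows 3 and 4 agree on F; apply F→D and equate their D entries.
Rows 1 and 2 agree on C; apply C→A and equate their A entries.
Rows 1 and 2 agree on D; apply D→G and equate their G entries.
Rows 3 and 4 agree on D; apply D→G and equate their G entries.
No row becomes fully distinguished — the join is lossy.

No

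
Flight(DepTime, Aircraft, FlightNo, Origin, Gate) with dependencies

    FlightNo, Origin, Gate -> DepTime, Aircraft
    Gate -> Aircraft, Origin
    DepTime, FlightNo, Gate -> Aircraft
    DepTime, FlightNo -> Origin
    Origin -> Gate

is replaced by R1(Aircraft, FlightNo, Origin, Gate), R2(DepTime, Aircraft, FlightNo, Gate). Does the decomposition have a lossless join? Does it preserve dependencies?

lossless and dependency-preserving

Lossless test: (Aircraft, FlightNo, Gate)⁺ = {DepTime, Aircraft, FlightNo, Origin, Gate}, which contains all of one fragment — lossless.
Dependency preservation: FlightNo, Origin, Gate → DepTime, Aircraft; DepTime, FlightNo → Origin are not contained in any single fragment, but the restricted closure of each left-hand side across the fragments still reaches the right-hand side; the remaining FDs each lie inside some fragment. All dependencies are preserved.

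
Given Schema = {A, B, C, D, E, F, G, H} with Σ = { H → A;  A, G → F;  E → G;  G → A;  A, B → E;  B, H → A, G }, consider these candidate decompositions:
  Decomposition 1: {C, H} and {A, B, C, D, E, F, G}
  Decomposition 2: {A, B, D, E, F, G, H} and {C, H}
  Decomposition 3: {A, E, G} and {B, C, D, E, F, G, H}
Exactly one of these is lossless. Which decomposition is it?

Decomposition 3

Decomposition 1: common = {C}, closure = {C} → lossy.
Decomposition 2: common = {H}, closure = {A, H} → lossy.
Decomposition 3: common = {E, G}, closure = {A, E, F, G} → lossless.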